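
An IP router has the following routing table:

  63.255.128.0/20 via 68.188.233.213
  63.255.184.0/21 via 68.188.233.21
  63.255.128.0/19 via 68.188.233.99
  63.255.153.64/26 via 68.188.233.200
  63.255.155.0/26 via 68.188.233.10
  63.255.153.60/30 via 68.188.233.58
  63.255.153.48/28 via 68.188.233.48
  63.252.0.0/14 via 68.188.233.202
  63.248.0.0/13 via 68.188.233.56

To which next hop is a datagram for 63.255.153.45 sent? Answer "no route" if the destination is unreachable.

Routes whose prefix contains 63.255.153.45:
  63.248.0.0/13 (63.248.0.0 - 63.255.255.255) -> 68.188.233.56
  63.252.0.0/14 (63.252.0.0 - 63.255.255.255) -> 68.188.233.202
  63.255.128.0/19 (63.255.128.0 - 63.255.159.255) -> 68.188.233.99
More-specific entries that do NOT match:
  63.255.153.60/30 (63.255.153.60 - 63.255.153.63) does not contain 63.255.153.45
  63.255.153.48/28 (63.255.153.48 - 63.255.153.63) does not contain 63.255.153.45
  63.255.153.64/26 (63.255.153.64 - 63.255.153.127) does not contain 63.255.153.45
  63.255.155.0/26 (63.255.155.0 - 63.255.155.63) does not contain 63.255.153.45
  63.255.184.0/21 (63.255.184.0 - 63.255.191.255) does not contain 63.255.153.45
  63.255.128.0/20 (63.255.128.0 - 63.255.143.255) does not contain 63.255.153.45
Longest matching prefix is /19 -> next hop 68.188.233.99.

68.188.233.99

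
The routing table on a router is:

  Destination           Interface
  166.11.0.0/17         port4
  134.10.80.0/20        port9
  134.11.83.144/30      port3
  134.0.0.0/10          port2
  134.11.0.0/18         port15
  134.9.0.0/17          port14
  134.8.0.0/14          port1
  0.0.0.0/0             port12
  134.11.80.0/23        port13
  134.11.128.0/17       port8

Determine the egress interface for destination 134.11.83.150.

port1

Routes whose prefix contains 134.11.83.150:
  0.0.0.0/0 (default, matches everything) -> port12
  134.0.0.0/10 (134.0.0.0 - 134.63.255.255) -> port2
  134.8.0.0/14 (134.8.0.0 - 134.11.255.255) -> port1
More-specific entries that do NOT match:
  134.11.83.144/30 (134.11.83.144 - 134.11.83.147) does not contain 134.11.83.150
  134.11.80.0/23 (134.11.80.0 - 134.11.81.255) does not contain 134.11.83.150
  134.10.80.0/20 (134.10.80.0 - 134.10.95.255) does not contain 134.11.83.150
  134.11.0.0/18 (134.11.0.0 - 134.11.63.255) does not contain 134.11.83.150
  166.11.0.0/17 (166.11.0.0 - 166.11.127.255) does not contain 134.11.83.150
  134.9.0.0/17 (134.9.0.0 - 134.9.127.255) does not contain 134.11.83.150
  134.11.128.0/17 (134.11.128.0 - 134.11.255.255) does not contain 134.11.83.150
Longest matching prefix is /14 -> interface port1.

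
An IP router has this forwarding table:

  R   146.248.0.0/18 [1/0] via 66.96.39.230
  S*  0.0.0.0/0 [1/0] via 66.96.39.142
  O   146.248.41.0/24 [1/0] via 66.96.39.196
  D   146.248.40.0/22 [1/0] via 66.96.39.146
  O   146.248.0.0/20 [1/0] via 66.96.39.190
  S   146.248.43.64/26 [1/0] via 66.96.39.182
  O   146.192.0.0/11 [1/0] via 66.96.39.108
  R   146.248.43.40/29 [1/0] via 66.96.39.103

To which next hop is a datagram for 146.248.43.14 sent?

66.96.39.146

Routes whose prefix contains 146.248.43.14:
  0.0.0.0/0 (default, matches everything) -> 66.96.39.142
  146.248.0.0/18 (146.248.0.0 - 146.248.63.255) -> 66.96.39.230
  146.248.40.0/22 (146.248.40.0 - 146.248.43.255) -> 66.96.39.146
More-specific entries that do NOT match:
  146.248.43.40/29 (146.248.43.40 - 146.248.43.47) does not contain 146.248.43.14
  146.248.43.64/26 (146.248.43.64 - 146.248.43.127) does not contain 146.248.43.14
  146.248.41.0/24 (146.248.41.0 - 146.248.41.255) does not contain 146.248.43.14
Longest matching prefix is /22 -> next hop 66.96.39.146.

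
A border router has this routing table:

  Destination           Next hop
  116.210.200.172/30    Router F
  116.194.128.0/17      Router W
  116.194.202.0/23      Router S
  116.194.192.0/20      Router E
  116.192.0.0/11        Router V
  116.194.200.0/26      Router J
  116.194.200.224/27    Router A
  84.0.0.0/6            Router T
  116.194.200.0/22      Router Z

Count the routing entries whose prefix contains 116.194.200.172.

4

Prefixes containing 116.194.200.172:
  116.192.0.0/11 (116.192.0.0 - 116.223.255.255)
  116.194.128.0/17 (116.194.128.0 - 116.194.255.255)
  116.194.192.0/20 (116.194.192.0 - 116.194.207.255)
  116.194.200.0/22 (116.194.200.0 - 116.194.203.255)
Total matching entries: 4.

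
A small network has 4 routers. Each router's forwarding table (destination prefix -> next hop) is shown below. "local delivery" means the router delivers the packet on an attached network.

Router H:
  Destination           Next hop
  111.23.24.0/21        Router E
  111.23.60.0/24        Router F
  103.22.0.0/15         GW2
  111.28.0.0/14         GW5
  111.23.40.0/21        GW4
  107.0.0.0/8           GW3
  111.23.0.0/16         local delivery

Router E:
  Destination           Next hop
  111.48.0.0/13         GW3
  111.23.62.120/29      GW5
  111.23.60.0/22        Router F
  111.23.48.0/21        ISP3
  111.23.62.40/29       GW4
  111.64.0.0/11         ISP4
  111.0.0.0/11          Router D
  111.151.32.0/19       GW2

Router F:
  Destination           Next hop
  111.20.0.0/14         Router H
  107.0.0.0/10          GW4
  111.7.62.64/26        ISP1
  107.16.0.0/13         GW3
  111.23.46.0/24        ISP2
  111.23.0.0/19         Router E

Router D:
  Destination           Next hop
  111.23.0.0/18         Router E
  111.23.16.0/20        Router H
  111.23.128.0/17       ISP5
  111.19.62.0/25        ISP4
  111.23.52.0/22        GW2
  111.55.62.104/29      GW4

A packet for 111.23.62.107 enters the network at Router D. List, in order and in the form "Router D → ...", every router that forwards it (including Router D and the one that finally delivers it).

Router D → Router E → Router F → Router H

At Router D: longest match for 111.23.62.107 is 111.23.0.0/18 -> Router E
At Router E: longest match for 111.23.62.107 is 111.23.60.0/22 -> Router F
At Router F: longest match for 111.23.62.107 is 111.20.0.0/14 -> Router H
At Router H: longest match for 111.23.62.107 is 111.23.0.0/16 -> local delivery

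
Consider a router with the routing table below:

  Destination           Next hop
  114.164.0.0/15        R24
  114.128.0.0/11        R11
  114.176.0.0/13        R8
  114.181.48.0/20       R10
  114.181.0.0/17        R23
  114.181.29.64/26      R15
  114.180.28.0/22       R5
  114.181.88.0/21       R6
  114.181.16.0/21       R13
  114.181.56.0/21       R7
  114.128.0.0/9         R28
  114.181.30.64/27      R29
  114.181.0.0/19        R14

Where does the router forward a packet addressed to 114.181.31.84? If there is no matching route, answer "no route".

R14

Routes whose prefix contains 114.181.31.84:
  114.128.0.0/9 (114.128.0.0 - 114.255.255.255) -> R28
  114.176.0.0/13 (114.176.0.0 - 114.183.255.255) -> R8
  114.181.0.0/17 (114.181.0.0 - 114.181.127.255) -> R23
  114.181.0.0/19 (114.181.0.0 - 114.181.31.255) -> R14
More-specific entries that do NOT match:
  114.181.30.64/27 (114.181.30.64 - 114.181.30.95) does not contain 114.181.31.84
  114.181.29.64/26 (114.181.29.64 - 114.181.29.127) does not contain 114.181.31.84
  114.180.28.0/22 (114.180.28.0 - 114.180.31.255) does not contain 114.181.31.84
  114.181.88.0/21 (114.181.88.0 - 114.181.95.255) does not contain 114.181.31.84
  114.181.16.0/21 (114.181.16.0 - 114.181.23.255) does not contain 114.181.31.84
  114.181.56.0/21 (114.181.56.0 - 114.181.63.255) does not contain 114.181.31.84
  114.181.48.0/20 (114.181.48.0 - 114.181.63.255) does not contain 114.181.31.84
Longest matching prefix is /19 -> next hop R14.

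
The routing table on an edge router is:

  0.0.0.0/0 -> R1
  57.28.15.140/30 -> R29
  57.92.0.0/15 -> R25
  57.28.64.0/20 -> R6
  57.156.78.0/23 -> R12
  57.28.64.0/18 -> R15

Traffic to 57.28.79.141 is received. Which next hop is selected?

R6

Routes whose prefix contains 57.28.79.141:
  0.0.0.0/0 (default, matches everything) -> R1
  57.28.64.0/18 (57.28.64.0 - 57.28.127.255) -> R15
  57.28.64.0/20 (57.28.64.0 - 57.28.79.255) -> R6
More-specific entries that do NOT match:
  57.28.15.140/30 (57.28.15.140 - 57.28.15.143) does not contain 57.28.79.141
  57.156.78.0/23 (57.156.78.0 - 57.156.79.255) does not contain 57.28.79.141
Longest matching prefix is /20 -> next hop R6.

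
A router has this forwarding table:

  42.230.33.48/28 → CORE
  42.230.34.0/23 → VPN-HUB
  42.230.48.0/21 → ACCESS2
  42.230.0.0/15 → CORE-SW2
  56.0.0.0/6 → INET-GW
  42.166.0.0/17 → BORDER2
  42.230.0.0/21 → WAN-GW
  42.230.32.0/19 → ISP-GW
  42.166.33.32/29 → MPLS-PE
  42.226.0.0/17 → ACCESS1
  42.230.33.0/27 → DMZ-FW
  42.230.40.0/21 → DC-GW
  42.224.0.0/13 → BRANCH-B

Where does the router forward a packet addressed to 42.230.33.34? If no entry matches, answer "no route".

ISP-GW

Routes whose prefix contains 42.230.33.34:
  42.224.0.0/13 (42.224.0.0 - 42.231.255.255) -> BRANCH-B
  42.230.0.0/15 (42.230.0.0 - 42.231.255.255) -> CORE-SW2
  42.230.32.0/19 (42.230.32.0 - 42.230.63.255) -> ISP-GW
More-specific entries that do NOT match:
  42.166.33.32/29 (42.166.33.32 - 42.166.33.39) does not contain 42.230.33.34
  42.230.33.48/28 (42.230.33.48 - 42.230.33.63) does not contain 42.230.33.34
  42.230.33.0/27 (42.230.33.0 - 42.230.33.31) does not contain 42.230.33.34
  42.230.34.0/23 (42.230.34.0 - 42.230.35.255) does not contain 42.230.33.34
  42.230.48.0/21 (42.230.48.0 - 42.230.55.255) does not contain 42.230.33.34
  42.230.0.0/21 (42.230.0.0 - 42.230.7.255) does not contain 42.230.33.34
  42.230.40.0/21 (42.230.40.0 - 42.230.47.255) does not contain 42.230.33.34
Longest matching prefix is /19 -> next hop ISP-GW.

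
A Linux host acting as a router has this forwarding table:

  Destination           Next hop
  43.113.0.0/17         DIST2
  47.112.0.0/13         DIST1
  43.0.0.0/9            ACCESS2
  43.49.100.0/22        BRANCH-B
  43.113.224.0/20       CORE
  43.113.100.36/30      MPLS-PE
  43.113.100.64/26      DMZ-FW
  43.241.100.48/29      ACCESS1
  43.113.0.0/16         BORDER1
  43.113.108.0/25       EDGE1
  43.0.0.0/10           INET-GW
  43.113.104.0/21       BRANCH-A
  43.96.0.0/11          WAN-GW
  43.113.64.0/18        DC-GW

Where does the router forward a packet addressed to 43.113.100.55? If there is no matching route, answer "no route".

Routes whose prefix contains 43.113.100.55:
  43.0.0.0/9 (43.0.0.0 - 43.127.255.255) -> ACCESS2
  43.96.0.0/11 (43.96.0.0 - 43.127.255.255) -> WAN-GW
  43.113.0.0/16 (43.113.0.0 - 43.113.255.255) -> BORDER1
  43.113.0.0/17 (43.113.0.0 - 43.113.127.255) -> DIST2
  43.113.64.0/18 (43.113.64.0 - 43.113.127.255) -> DC-GW
More-specific entries that do NOT match:
  43.113.100.36/30 (43.113.100.36 - 43.113.100.39) does not contain 43.113.100.55
  43.241.100.48/29 (43.241.100.48 - 43.241.100.55) does not contain 43.113.100.55
  43.113.100.64/26 (43.113.100.64 - 43.113.100.127) does not contain 43.113.100.55
  43.113.108.0/25 (43.113.108.0 - 43.113.108.127) does not contain 43.113.100.55
  43.49.100.0/22 (43.49.100.0 - 43.49.103.255) does not contain 43.113.100.55
  43.113.104.0/21 (43.113.104.0 - 43.113.111.255) does not contain 43.113.100.55
  43.113.224.0/20 (43.113.224.0 - 43.113.239.255) does not contain 43.113.100.55
Longest matching prefix is /18 -> next hop DC-GW.

DC-GW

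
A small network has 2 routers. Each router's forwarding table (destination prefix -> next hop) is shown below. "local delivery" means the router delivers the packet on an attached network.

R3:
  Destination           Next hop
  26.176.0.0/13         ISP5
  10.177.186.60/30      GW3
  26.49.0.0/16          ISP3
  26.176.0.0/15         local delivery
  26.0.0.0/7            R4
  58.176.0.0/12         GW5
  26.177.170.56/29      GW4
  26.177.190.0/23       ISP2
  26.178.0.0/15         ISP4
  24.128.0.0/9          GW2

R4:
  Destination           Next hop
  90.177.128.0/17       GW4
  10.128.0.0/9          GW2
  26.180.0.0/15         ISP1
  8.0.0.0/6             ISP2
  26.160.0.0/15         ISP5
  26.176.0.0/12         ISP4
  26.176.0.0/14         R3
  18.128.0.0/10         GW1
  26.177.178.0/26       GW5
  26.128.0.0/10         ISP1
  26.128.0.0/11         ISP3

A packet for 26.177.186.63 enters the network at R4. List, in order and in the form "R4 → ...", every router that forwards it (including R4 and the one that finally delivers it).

At R4: longest match for 26.177.186.63 is 26.176.0.0/14 -> R3
At R3: longest match for 26.177.186.63 is 26.176.0.0/15 -> local delivery

R4 → R3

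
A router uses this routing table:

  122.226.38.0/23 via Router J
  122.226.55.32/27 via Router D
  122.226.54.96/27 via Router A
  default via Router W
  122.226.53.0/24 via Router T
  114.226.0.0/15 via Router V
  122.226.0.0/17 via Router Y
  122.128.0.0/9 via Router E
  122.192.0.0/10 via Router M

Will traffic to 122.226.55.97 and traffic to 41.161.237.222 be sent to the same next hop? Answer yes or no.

122.226.55.97: longest match 122.226.0.0/17 -> Router Y
41.161.237.222: longest match 0.0.0.0/0 -> Router W

no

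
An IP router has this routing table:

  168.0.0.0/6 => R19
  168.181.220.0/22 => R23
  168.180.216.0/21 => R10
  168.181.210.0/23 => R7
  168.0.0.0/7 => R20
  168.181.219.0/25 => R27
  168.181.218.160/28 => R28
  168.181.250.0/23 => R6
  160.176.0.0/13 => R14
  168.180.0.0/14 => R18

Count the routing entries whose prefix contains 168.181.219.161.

3

Prefixes containing 168.181.219.161:
  168.0.0.0/6 (168.0.0.0 - 171.255.255.255)
  168.0.0.0/7 (168.0.0.0 - 169.255.255.255)
  168.180.0.0/14 (168.180.0.0 - 168.183.255.255)
Total matching entries: 3.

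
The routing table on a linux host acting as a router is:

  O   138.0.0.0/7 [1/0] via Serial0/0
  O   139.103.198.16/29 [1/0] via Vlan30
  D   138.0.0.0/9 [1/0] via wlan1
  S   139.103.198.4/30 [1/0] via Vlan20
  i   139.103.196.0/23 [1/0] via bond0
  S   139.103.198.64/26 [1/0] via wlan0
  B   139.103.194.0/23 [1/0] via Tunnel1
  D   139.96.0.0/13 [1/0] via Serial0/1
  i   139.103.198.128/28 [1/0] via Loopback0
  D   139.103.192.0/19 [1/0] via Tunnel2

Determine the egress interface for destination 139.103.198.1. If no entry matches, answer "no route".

Routes whose prefix contains 139.103.198.1:
  138.0.0.0/7 (138.0.0.0 - 139.255.255.255) -> Serial0/0
  139.96.0.0/13 (139.96.0.0 - 139.103.255.255) -> Serial0/1
  139.103.192.0/19 (139.103.192.0 - 139.103.223.255) -> Tunnel2
More-specific entries that do NOT match:
  139.103.198.4/30 (139.103.198.4 - 139.103.198.7) does not contain 139.103.198.1
  139.103.198.16/29 (139.103.198.16 - 139.103.198.23) does not contain 139.103.198.1
  139.103.198.128/28 (139.103.198.128 - 139.103.198.143) does not contain 139.103.198.1
  139.103.198.64/26 (139.103.198.64 - 139.103.198.127) does not contain 139.103.198.1
  139.103.196.0/23 (139.103.196.0 - 139.103.197.255) does not contain 139.103.198.1
  139.103.194.0/23 (139.103.194.0 - 139.103.195.255) does not contain 139.103.198.1
Longest matching prefix is /19 -> interface Tunnel2.

Tunnel2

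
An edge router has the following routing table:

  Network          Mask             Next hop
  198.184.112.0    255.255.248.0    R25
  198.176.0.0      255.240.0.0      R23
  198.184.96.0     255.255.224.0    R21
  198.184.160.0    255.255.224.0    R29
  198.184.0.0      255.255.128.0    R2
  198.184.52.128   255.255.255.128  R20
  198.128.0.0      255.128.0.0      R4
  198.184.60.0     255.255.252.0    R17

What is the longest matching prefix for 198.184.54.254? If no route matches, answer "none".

Entries matching 198.184.54.254:
  198.128.0.0/9 (198.128.0.0 - 198.255.255.255)
  198.176.0.0/12 (198.176.0.0 - 198.191.255.255)
  198.184.0.0/17 (198.184.0.0 - 198.184.127.255)
Most specific is 198.184.0.0/17.

198.184.0.0/17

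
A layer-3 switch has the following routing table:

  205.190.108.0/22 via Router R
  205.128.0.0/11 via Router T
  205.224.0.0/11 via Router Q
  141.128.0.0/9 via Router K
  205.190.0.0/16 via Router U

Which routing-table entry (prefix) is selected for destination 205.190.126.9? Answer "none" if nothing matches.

Entries matching 205.190.126.9:
  205.190.0.0/16 (205.190.0.0 - 205.190.255.255)
Most specific is 205.190.0.0/16.

205.190.0.0/16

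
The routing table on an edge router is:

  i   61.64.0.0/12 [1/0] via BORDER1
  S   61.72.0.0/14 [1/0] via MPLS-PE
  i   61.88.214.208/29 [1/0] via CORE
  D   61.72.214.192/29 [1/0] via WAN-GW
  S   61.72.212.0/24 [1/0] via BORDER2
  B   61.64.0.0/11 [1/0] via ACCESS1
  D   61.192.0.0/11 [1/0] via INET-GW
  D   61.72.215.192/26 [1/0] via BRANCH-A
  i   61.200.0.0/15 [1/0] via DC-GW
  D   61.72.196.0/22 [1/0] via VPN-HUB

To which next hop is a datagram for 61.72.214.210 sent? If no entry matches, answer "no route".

MPLS-PE

Routes whose prefix contains 61.72.214.210:
  61.64.0.0/11 (61.64.0.0 - 61.95.255.255) -> ACCESS1
  61.64.0.0/12 (61.64.0.0 - 61.79.255.255) -> BORDER1
  61.72.0.0/14 (61.72.0.0 - 61.75.255.255) -> MPLS-PE
More-specific entries that do NOT match:
  61.88.214.208/29 (61.88.214.208 - 61.88.214.215) does not contain 61.72.214.210
  61.72.214.192/29 (61.72.214.192 - 61.72.214.199) does not contain 61.72.214.210
  61.72.215.192/26 (61.72.215.192 - 61.72.215.255) does not contain 61.72.214.210
  61.72.212.0/24 (61.72.212.0 - 61.72.212.255) does not contain 61.72.214.210
  61.72.196.0/22 (61.72.196.0 - 61.72.199.255) does not contain 61.72.214.210
  61.200.0.0/15 (61.200.0.0 - 61.201.255.255) does not contain 61.72.214.210
Longest matching prefix is /14 -> next hop MPLS-PE.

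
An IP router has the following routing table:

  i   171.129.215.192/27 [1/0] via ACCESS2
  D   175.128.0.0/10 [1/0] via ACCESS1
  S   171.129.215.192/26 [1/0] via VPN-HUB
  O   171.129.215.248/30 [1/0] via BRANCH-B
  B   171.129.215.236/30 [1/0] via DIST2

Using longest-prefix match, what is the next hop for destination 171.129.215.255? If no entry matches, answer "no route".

Routes whose prefix contains 171.129.215.255:
  171.129.215.192/26 (171.129.215.192 - 171.129.215.255) -> VPN-HUB
More-specific entries that do NOT match:
  171.129.215.248/30 (171.129.215.248 - 171.129.215.251) does not contain 171.129.215.255
  171.129.215.236/30 (171.129.215.236 - 171.129.215.239) does not contain 171.129.215.255
  171.129.215.192/27 (171.129.215.192 - 171.129.215.223) does not contain 171.129.215.255
Longest matching prefix is /26 -> next hop VPN-HUB.

VPN-HUB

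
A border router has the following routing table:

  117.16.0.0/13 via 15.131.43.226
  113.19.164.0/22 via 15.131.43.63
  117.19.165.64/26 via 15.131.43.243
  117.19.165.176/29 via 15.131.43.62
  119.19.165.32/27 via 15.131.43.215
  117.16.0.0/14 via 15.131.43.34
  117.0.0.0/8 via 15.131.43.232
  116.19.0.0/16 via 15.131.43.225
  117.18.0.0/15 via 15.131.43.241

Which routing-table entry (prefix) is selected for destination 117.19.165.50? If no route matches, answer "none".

117.18.0.0/15

Entries matching 117.19.165.50:
  117.0.0.0/8 (117.0.0.0 - 117.255.255.255)
  117.16.0.0/13 (117.16.0.0 - 117.23.255.255)
  117.16.0.0/14 (117.16.0.0 - 117.19.255.255)
  117.18.0.0/15 (117.18.0.0 - 117.19.255.255)
Most specific is 117.18.0.0/15.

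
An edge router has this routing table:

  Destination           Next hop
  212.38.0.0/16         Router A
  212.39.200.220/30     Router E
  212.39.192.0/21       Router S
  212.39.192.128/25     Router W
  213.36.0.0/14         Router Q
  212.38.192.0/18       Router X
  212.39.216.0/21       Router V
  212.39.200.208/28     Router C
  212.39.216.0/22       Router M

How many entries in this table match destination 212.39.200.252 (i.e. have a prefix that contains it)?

No listed prefix contains 212.39.200.252.
Total matching entries: 0.

0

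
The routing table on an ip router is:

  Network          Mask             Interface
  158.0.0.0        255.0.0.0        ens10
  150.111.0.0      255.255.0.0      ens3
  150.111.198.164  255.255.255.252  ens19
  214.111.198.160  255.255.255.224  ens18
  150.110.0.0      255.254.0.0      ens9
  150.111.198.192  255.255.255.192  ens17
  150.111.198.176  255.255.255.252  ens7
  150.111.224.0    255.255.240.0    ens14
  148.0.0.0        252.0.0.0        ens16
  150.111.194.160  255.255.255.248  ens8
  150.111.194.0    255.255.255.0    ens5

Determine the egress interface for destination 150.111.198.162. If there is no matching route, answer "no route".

ens3

Routes whose prefix contains 150.111.198.162:
  148.0.0.0/6 (148.0.0.0 - 151.255.255.255) -> ens16
  150.110.0.0/15 (150.110.0.0 - 150.111.255.255) -> ens9
  150.111.0.0/16 (150.111.0.0 - 150.111.255.255) -> ens3
More-specific entries that do NOT match:
  150.111.198.164/30 (150.111.198.164 - 150.111.198.167) does not contain 150.111.198.162
  150.111.198.176/30 (150.111.198.176 - 150.111.198.179) does not contain 150.111.198.162
  150.111.194.160/29 (150.111.194.160 - 150.111.194.167) does not contain 150.111.198.162
  214.111.198.160/27 (214.111.198.160 - 214.111.198.191) does not contain 150.111.198.162
  150.111.198.192/26 (150.111.198.192 - 150.111.198.255) does not contain 150.111.198.162
  150.111.194.0/24 (150.111.194.0 - 150.111.194.255) does not contain 150.111.198.162
  150.111.224.0/20 (150.111.224.0 - 150.111.239.255) does not contain 150.111.198.162
Longest matching prefix is /16 -> interface ens3.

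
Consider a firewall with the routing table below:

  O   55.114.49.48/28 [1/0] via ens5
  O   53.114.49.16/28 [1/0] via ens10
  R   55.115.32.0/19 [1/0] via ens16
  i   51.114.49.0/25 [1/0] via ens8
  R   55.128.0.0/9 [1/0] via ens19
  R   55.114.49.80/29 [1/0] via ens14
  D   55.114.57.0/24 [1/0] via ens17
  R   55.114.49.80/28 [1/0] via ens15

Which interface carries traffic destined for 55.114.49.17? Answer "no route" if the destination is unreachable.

No entry's prefix contains 55.114.49.17; there is no default route.

no route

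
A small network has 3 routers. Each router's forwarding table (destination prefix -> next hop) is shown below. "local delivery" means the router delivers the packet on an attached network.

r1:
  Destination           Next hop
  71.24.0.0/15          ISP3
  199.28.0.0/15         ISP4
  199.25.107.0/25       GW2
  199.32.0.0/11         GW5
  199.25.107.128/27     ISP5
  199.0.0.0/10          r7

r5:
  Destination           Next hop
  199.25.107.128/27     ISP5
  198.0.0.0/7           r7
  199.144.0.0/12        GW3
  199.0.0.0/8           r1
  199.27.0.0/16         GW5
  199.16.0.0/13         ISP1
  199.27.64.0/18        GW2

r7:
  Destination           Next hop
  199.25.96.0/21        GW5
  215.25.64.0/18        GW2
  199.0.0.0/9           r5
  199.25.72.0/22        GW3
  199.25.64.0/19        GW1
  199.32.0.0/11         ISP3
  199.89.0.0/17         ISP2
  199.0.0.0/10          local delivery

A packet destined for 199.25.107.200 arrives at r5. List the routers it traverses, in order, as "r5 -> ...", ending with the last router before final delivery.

At r5: longest match for 199.25.107.200 is 199.0.0.0/8 -> r1
At r1: longest match for 199.25.107.200 is 199.0.0.0/10 -> r7
At r7: longest match for 199.25.107.200 is 199.0.0.0/10 -> local delivery

r5 -> r1 -> r7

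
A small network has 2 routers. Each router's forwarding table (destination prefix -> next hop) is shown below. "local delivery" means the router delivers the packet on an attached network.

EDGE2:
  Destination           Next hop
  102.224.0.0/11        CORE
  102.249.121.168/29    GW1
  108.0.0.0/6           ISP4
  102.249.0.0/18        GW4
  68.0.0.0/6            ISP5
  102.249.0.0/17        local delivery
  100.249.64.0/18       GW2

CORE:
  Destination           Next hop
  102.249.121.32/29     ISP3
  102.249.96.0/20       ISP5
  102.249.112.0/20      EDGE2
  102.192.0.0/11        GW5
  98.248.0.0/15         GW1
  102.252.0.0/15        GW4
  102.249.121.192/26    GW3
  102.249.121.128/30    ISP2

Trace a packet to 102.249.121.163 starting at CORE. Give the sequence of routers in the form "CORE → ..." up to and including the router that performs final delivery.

At CORE: longest match for 102.249.121.163 is 102.249.112.0/20 -> EDGE2
At EDGE2: longest match for 102.249.121.163 is 102.249.0.0/17 -> local delivery

CORE → EDGE2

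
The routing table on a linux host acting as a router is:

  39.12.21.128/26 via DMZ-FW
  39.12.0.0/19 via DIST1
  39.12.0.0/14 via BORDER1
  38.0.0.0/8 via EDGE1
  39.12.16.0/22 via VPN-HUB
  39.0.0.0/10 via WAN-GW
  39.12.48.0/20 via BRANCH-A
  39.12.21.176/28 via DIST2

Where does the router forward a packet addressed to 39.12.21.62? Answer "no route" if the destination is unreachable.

Routes whose prefix contains 39.12.21.62:
  39.0.0.0/10 (39.0.0.0 - 39.63.255.255) -> WAN-GW
  39.12.0.0/14 (39.12.0.0 - 39.15.255.255) -> BORDER1
  39.12.0.0/19 (39.12.0.0 - 39.12.31.255) -> DIST1
More-specific entries that do NOT match:
  39.12.21.176/28 (39.12.21.176 - 39.12.21.191) does not contain 39.12.21.62
  39.12.21.128/26 (39.12.21.128 - 39.12.21.191) does not contain 39.12.21.62
  39.12.16.0/22 (39.12.16.0 - 39.12.19.255) does not contain 39.12.21.62
  39.12.48.0/20 (39.12.48.0 - 39.12.63.255) does not contain 39.12.21.62
Longest matching prefix is /19 -> next hop DIST1.

DIST1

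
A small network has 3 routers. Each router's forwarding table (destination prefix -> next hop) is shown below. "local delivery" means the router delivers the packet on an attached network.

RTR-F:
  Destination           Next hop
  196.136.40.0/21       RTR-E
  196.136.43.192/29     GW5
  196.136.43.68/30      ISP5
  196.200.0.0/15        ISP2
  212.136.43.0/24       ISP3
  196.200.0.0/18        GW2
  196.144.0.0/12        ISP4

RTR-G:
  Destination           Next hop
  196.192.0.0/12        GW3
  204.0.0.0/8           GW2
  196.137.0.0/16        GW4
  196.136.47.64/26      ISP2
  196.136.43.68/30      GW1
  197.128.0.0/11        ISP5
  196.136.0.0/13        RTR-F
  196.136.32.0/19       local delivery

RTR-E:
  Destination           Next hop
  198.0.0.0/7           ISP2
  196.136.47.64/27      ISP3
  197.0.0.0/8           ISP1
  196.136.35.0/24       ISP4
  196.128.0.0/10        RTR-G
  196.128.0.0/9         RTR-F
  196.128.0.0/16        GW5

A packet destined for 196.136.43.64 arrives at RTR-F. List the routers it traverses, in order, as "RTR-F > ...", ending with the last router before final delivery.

RTR-F > RTR-E > RTR-G

At RTR-F: longest match for 196.136.43.64 is 196.136.40.0/21 -> RTR-E
At RTR-E: longest match for 196.136.43.64 is 196.128.0.0/10 -> RTR-G
At RTR-G: longest match for 196.136.43.64 is 196.136.32.0/19 -> local delivery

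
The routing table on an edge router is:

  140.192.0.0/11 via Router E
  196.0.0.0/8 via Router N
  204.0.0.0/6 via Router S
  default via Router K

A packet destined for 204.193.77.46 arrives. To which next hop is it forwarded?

Router S

Routes whose prefix contains 204.193.77.46:
  0.0.0.0/0 (default, matches everything) -> Router K
  204.0.0.0/6 (204.0.0.0 - 207.255.255.255) -> Router S
More-specific entries that do NOT match:
  140.192.0.0/11 (140.192.0.0 - 140.223.255.255) does not contain 204.193.77.46
  196.0.0.0/8 (196.0.0.0 - 196.255.255.255) does not contain 204.193.77.46
Longest matching prefix is /6 -> next hop Router S.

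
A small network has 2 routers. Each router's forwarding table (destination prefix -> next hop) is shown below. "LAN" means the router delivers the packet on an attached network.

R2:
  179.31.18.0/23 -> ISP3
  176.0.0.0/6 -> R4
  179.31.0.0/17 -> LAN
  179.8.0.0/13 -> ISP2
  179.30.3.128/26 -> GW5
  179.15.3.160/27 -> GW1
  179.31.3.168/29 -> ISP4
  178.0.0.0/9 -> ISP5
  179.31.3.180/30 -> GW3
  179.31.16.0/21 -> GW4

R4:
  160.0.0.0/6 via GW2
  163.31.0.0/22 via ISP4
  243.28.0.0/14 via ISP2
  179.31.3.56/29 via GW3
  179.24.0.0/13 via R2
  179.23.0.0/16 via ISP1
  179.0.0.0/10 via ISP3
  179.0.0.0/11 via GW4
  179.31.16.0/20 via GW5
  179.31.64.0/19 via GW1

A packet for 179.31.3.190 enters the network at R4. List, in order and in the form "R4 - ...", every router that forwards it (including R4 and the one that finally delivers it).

R4 - R2

At R4: longest match for 179.31.3.190 is 179.24.0.0/13 -> R2
At R2: longest match for 179.31.3.190 is 179.31.0.0/17 -> LAN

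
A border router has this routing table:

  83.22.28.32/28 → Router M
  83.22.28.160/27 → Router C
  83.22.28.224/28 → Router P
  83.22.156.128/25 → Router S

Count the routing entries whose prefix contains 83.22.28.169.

Prefixes containing 83.22.28.169:
  83.22.28.160/27 (83.22.28.160 - 83.22.28.191)
Total matching entries: 1.

1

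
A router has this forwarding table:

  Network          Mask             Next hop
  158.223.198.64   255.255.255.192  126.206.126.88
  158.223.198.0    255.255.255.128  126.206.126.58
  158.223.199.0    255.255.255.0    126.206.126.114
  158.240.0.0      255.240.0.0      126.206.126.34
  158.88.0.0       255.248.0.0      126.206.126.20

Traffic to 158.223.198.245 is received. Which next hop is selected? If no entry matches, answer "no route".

no route

No entry's prefix contains 158.223.198.245; there is no default route.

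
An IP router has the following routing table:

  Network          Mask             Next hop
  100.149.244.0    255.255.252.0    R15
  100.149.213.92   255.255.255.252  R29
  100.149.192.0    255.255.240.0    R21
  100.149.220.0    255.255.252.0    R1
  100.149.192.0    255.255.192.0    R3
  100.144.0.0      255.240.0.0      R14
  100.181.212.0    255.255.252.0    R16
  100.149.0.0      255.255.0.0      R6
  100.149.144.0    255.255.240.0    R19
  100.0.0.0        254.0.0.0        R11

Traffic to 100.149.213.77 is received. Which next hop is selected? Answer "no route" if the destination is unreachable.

R3

Routes whose prefix contains 100.149.213.77:
  100.0.0.0/7 (100.0.0.0 - 101.255.255.255) -> R11
  100.144.0.0/12 (100.144.0.0 - 100.159.255.255) -> R14
  100.149.0.0/16 (100.149.0.0 - 100.149.255.255) -> R6
  100.149.192.0/18 (100.149.192.0 - 100.149.255.255) -> R3
More-specific entries that do NOT match:
  100.149.213.92/30 (100.149.213.92 - 100.149.213.95) does not contain 100.149.213.77
  100.149.244.0/22 (100.149.244.0 - 100.149.247.255) does not contain 100.149.213.77
  100.149.220.0/22 (100.149.220.0 - 100.149.223.255) does not contain 100.149.213.77
  100.181.212.0/22 (100.181.212.0 - 100.181.215.255) does not contain 100.149.213.77
  100.149.192.0/20 (100.149.192.0 - 100.149.207.255) does not contain 100.149.213.77
  100.149.144.0/20 (100.149.144.0 - 100.149.159.255) does not contain 100.149.213.77
Longest matching prefix is /18 -> next hop R3.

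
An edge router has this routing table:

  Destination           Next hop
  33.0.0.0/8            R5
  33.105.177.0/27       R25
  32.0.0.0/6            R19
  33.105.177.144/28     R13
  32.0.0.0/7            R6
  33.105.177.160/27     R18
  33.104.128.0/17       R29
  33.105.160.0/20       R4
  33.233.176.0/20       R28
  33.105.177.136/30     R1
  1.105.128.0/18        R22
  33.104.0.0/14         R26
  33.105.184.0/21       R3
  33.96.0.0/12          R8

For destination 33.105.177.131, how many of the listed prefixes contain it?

5

Prefixes containing 33.105.177.131:
  32.0.0.0/6 (32.0.0.0 - 35.255.255.255)
  32.0.0.0/7 (32.0.0.0 - 33.255.255.255)
  33.0.0.0/8 (33.0.0.0 - 33.255.255.255)
  33.96.0.0/12 (33.96.0.0 - 33.111.255.255)
  33.104.0.0/14 (33.104.0.0 - 33.107.255.255)
Total matching entries: 5.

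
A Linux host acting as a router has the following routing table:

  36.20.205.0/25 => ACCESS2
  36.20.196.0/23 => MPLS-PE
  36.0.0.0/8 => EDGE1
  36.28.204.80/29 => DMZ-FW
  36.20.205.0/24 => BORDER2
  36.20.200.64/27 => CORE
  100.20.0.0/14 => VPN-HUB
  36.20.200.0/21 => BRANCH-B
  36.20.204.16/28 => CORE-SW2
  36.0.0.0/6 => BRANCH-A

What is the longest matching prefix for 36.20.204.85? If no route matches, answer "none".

Entries matching 36.20.204.85:
  36.0.0.0/6 (36.0.0.0 - 39.255.255.255)
  36.0.0.0/8 (36.0.0.0 - 36.255.255.255)
  36.20.200.0/21 (36.20.200.0 - 36.20.207.255)
Most specific is 36.20.200.0/21.

36.20.200.0/21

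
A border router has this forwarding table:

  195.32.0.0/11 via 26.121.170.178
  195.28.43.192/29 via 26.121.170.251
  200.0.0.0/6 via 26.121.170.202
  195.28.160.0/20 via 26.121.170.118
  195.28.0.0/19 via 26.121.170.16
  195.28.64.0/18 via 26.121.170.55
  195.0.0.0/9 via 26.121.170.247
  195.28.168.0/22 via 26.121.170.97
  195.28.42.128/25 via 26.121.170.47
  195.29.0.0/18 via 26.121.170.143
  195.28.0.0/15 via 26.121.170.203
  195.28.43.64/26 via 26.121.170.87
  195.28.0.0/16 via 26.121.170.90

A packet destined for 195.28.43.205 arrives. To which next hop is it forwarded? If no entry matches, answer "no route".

Routes whose prefix contains 195.28.43.205:
  195.0.0.0/9 (195.0.0.0 - 195.127.255.255) -> 26.121.170.247
  195.28.0.0/15 (195.28.0.0 - 195.29.255.255) -> 26.121.170.203
  195.28.0.0/16 (195.28.0.0 - 195.28.255.255) -> 26.121.170.90
More-specific entries that do NOT match:
  195.28.43.192/29 (195.28.43.192 - 195.28.43.199) does not contain 195.28.43.205
  195.28.43.64/26 (195.28.43.64 - 195.28.43.127) does not contain 195.28.43.205
  195.28.42.128/25 (195.28.42.128 - 195.28.42.255) does not contain 195.28.43.205
  195.28.168.0/22 (195.28.168.0 - 195.28.171.255) does not contain 195.28.43.205
  195.28.160.0/20 (195.28.160.0 - 195.28.175.255) does not contain 195.28.43.205
  195.28.0.0/19 (195.28.0.0 - 195.28.31.255) does not contain 195.28.43.205
  195.28.64.0/18 (195.28.64.0 - 195.28.127.255) does not contain 195.28.43.205
  195.29.0.0/18 (195.29.0.0 - 195.29.63.255) does not contain 195.28.43.205
Longest matching prefix is /16 -> next hop 26.121.170.90.

26.121.170.90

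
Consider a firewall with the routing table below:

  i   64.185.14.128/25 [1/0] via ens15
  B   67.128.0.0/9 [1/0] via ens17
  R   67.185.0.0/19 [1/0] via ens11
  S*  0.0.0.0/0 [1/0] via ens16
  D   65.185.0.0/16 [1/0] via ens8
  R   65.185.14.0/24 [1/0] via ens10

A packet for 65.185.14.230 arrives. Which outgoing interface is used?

ens10

Routes whose prefix contains 65.185.14.230:
  0.0.0.0/0 (default, matches everything) -> ens16
  65.185.0.0/16 (65.185.0.0 - 65.185.255.255) -> ens8
  65.185.14.0/24 (65.185.14.0 - 65.185.14.255) -> ens10
More-specific entries that do NOT match:
  64.185.14.128/25 (64.185.14.128 - 64.185.14.255) does not contain 65.185.14.230
Longest matching prefix is /24 -> interface ens10.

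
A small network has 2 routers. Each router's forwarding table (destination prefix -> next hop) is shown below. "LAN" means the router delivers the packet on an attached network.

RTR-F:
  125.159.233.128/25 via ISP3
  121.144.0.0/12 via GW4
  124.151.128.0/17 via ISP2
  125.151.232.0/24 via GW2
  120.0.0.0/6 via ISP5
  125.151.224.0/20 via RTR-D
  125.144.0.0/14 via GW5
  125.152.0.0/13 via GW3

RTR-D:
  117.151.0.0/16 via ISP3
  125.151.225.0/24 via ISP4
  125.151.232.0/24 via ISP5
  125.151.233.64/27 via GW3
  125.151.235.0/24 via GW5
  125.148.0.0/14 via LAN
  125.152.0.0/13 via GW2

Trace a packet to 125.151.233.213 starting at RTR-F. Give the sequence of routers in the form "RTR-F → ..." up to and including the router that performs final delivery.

At RTR-F: longest match for 125.151.233.213 is 125.151.224.0/20 -> RTR-D
At RTR-D: longest match for 125.151.233.213 is 125.148.0.0/14 -> LAN

RTR-F → RTR-D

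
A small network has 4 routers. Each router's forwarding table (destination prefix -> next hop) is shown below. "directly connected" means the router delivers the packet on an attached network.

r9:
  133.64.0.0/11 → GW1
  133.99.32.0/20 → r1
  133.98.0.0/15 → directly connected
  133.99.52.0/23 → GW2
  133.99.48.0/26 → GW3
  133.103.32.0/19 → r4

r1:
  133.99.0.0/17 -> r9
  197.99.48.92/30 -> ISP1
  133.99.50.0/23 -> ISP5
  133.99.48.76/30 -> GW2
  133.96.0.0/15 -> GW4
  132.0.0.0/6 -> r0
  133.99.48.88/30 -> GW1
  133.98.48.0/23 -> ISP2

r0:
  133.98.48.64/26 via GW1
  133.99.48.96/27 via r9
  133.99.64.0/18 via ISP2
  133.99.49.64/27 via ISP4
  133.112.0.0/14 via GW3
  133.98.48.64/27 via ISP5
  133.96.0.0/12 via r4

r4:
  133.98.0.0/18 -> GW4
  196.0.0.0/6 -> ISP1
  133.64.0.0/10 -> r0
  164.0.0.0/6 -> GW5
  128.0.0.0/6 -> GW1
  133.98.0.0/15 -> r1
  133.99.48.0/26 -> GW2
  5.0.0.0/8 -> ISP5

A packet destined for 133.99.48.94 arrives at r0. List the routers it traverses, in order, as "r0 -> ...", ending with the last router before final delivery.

At r0: longest match for 133.99.48.94 is 133.96.0.0/12 -> r4
At r4: longest match for 133.99.48.94 is 133.98.0.0/15 -> r1
At r1: longest match for 133.99.48.94 is 133.99.0.0/17 -> r9
At r9: longest match for 133.99.48.94 is 133.98.0.0/15 -> directly connected

r0 -> r4 -> r1 -> r9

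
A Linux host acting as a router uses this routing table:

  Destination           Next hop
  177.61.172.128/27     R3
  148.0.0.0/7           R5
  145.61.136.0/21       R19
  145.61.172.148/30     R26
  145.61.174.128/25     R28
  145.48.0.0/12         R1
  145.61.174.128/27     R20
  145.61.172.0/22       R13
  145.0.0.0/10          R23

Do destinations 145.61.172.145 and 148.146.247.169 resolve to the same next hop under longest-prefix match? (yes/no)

no

145.61.172.145: longest match 145.61.172.0/22 -> R13
148.146.247.169: longest match 148.0.0.0/7 -> R5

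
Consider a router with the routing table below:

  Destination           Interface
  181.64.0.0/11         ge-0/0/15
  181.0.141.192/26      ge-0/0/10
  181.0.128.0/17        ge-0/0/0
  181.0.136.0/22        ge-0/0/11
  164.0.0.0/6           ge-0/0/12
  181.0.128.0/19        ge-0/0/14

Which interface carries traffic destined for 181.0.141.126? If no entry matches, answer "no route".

ge-0/0/14

Routes whose prefix contains 181.0.141.126:
  181.0.128.0/17 (181.0.128.0 - 181.0.255.255) -> ge-0/0/0
  181.0.128.0/19 (181.0.128.0 - 181.0.159.255) -> ge-0/0/14
More-specific entries that do NOT match:
  181.0.141.192/26 (181.0.141.192 - 181.0.141.255) does not contain 181.0.141.126
  181.0.136.0/22 (181.0.136.0 - 181.0.139.255) does not contain 181.0.141.126
Longest matching prefix is /19 -> interface ge-0/0/14.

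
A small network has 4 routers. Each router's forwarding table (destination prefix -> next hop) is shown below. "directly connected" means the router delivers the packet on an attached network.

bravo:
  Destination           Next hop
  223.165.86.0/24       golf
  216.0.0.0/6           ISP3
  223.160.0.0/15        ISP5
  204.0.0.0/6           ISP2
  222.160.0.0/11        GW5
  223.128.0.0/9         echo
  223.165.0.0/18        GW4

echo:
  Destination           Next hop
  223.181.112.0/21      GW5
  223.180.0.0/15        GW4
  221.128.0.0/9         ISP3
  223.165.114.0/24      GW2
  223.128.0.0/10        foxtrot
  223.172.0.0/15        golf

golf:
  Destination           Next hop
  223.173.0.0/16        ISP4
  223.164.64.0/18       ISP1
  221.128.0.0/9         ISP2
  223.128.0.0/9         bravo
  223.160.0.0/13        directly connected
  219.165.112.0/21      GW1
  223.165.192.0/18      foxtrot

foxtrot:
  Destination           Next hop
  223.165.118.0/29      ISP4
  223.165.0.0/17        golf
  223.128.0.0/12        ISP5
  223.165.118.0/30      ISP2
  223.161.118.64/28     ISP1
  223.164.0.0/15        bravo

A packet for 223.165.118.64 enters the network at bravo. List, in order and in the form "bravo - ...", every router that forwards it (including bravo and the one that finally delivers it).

At bravo: longest match for 223.165.118.64 is 223.128.0.0/9 -> echo
At echo: longest match for 223.165.118.64 is 223.128.0.0/10 -> foxtrot
At foxtrot: longest match for 223.165.118.64 is 223.165.0.0/17 -> golf
At golf: longest match for 223.165.118.64 is 223.160.0.0/13 -> directly connected

bravo - echo - foxtrot - golf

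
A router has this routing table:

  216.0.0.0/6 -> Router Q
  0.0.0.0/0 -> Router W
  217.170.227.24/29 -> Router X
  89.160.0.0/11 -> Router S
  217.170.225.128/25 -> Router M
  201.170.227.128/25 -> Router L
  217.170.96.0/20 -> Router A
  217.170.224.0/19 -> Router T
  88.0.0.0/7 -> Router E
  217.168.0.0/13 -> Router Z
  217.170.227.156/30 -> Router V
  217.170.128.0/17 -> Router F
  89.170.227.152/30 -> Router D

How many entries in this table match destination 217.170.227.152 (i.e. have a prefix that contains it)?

5

Prefixes containing 217.170.227.152:
  0.0.0.0/0 (default, matches everything)
  216.0.0.0/6 (216.0.0.0 - 219.255.255.255)
  217.168.0.0/13 (217.168.0.0 - 217.175.255.255)
  217.170.128.0/17 (217.170.128.0 - 217.170.255.255)
  217.170.224.0/19 (217.170.224.0 - 217.170.255.255)
Total matching entries: 5.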